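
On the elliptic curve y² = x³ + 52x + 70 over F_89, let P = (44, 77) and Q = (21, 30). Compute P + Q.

(45, 68)

(44, 77) + (21, 30). λ = (30 - 77)/(21 - 44) ≡ 42/66 mod 89. 66⁻¹ ≡ 58 (mod 89), so λ ≡ 33.
  x = λ² - 44 - 21 = 1089 - 65 ≡ 45; y = λ·(44 - 45) - 77 ≡ 68. → (45, 68)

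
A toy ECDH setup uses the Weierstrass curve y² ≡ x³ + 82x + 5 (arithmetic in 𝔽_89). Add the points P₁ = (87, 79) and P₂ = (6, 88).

(7, 11)

(87, 79) + (6, 88). λ = (88 - 79)/(6 - 87) ≡ 9/8 mod 89. 8⁻¹ ≡ 78 (mod 89), so λ ≡ 79.
  x = λ² - 87 - 6 = 6241 - 93 ≡ 7; y = λ·(87 - 7) - 79 ≡ 11. → (7, 11)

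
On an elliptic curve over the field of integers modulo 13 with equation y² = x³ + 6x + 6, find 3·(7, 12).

(9, 3)

Write P = (7, 12).
Repeated addition: build up to 3P.
2P: tangent at (7, 12): λ = (3·7² + 6)/(2·12) ≡ 10/11. 11⁻¹ ≡ 6 (mod 13), so λ ≡ 10·6 ≡ 8.
  x = λ² - 7 - 7 = 64 - 14 ≡ 11; y = λ·(7 - 11) - 12 ≡ 8. → (11, 8)
3P: (11, 8) + (7, 12). λ = (12 - 8)/(7 - 11) ≡ 4/9 mod 13. 9⁻¹ ≡ 3 (mod 13) since 9·3 = 27 ≡ 1, so λ ≡ 12.
  x = λ² - 11 - 7 = 144 - 18 ≡ 9; y = λ·(11 - 9) - 8 ≡ 3. → (9, 3)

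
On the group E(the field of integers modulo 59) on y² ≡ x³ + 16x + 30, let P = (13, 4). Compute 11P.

Repeated addition: build up to 11P.
2P: tangent at (13, 4): λ = (3·13² + 16)/(2·4) ≡ 51/8. 8⁻¹ ≡ 37 (mod 59), so λ ≡ 51·37 ≡ 58.
  x = λ² - 13 - 13 = 3364 - 26 ≡ 34; y = λ·(13 - 34) - 4 ≡ 17. → (34, 17)
3P: (34, 17) + (13, 4). λ = (4 - 17)/(13 - 34) ≡ 46/38 mod 59. 38⁻¹ ≡ 14 (mod 59), so λ ≡ 54.
  x = λ² - 34 - 13 = 2916 - 47 ≡ 37; y = λ·(34 - 37) - 17 ≡ 57. → (37, 57)
4P: (37, 57) + (13, 4). λ = (4 - 57)/(13 - 37) ≡ 6/35 mod 59. 35⁻¹ ≡ 27 (mod 59) since 35·27 = 945 ≡ 1, so λ ≡ 44.
  x = λ² - 37 - 13 = 1936 - 50 ≡ 57; y = λ·(37 - 57) - 57 ≡ 7. → (57, 7)
5P: (57, 7) + (13, 4). λ = (4 - 7)/(13 - 57) ≡ 56/15 mod 59. 15⁻¹ ≡ 4 (mod 59), so λ ≡ 47.
  x = λ² - 57 - 13 = 2209 - 70 ≡ 15; y = λ·(57 - 15) - 7 ≡ 20. → (15, 20)
6P: (15, 20) + (13, 4). λ = (4 - 20)/(13 - 15) ≡ 43/57 mod 59. 57⁻¹ ≡ 29 (mod 59), so λ ≡ 8.
  x = λ² - 15 - 13 = 64 - 28 ≡ 36; y = λ·(15 - 36) - 20 ≡ 48. → (36, 48)
7P: (36, 48) + (13, 4). λ = (4 - 48)/(13 - 36) ≡ 15/36 mod 59. 36⁻¹ ≡ 41 (mod 59) since 36·41 = 1476 ≡ 1, so λ ≡ 25.
  x = λ² - 36 - 13 = 625 - 49 ≡ 45; y = λ·(36 - 45) - 48 ≡ 22. → (45, 22)
8P: (45, 22) + (13, 4). λ = (4 - 22)/(13 - 45) ≡ 41/27 mod 59. 27⁻¹ ≡ 35 (mod 59), so λ ≡ 19.
  x = λ² - 45 - 13 = 361 - 58 ≡ 8; y = λ·(45 - 8) - 22 ≡ 32. → (8, 32)
9P: (8, 32) + (13, 4). λ = (4 - 32)/(13 - 8) ≡ 31/5 mod 59. 5⁻¹ ≡ 12 (mod 59), so λ ≡ 18.
  x = λ² - 8 - 13 = 324 - 21 ≡ 8; y = λ·(8 - 8) - 32 ≡ 27. → (8, 27)
10P: (8, 27) + (13, 4). λ = (4 - 27)/(13 - 8) ≡ 36/5 mod 59. 5⁻¹ ≡ 12 (mod 59), so λ ≡ 19.
  x = λ² - 8 - 13 = 361 - 21 ≡ 45; y = λ·(8 - 45) - 27 ≡ 37. → (45, 37)
11P: (45, 37) + (13, 4). λ = (4 - 37)/(13 - 45) ≡ 26/27 mod 59. 27⁻¹ ≡ 35 (mod 59) since 27·35 = 945 ≡ 1, so λ ≡ 25.
  x = λ² - 45 - 13 = 625 - 58 ≡ 36; y = λ·(45 - 36) - 37 ≡ 11. → (36, 11)

(36, 11)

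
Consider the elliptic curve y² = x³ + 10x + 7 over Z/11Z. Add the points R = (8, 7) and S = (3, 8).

(8, 7) + (3, 8). λ = (8 - 7)/(3 - 8) ≡ 1/6 mod 11. 6⁻¹ ≡ 2 (mod 11) since 6·2 = 12 ≡ 1, so λ ≡ 2.
  x = λ² - 8 - 3 = 4 - 11 ≡ 4; y = λ·(8 - 4) - 7 ≡ 1. → (4, 1)

(4, 1)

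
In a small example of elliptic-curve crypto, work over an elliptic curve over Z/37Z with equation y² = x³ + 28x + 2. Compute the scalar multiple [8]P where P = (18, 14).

Repeated addition: build up to 8P.
2P: tangent at (18, 14): λ = (3·18² + 28)/(2·14) ≡ 1/28. 28⁻¹ ≡ 4 (mod 37), so λ ≡ 1·4 ≡ 4.
  x = λ² - 18 - 18 = 16 - 36 ≡ 17; y = λ·(18 - 17) - 14 ≡ 27. → (17, 27)
3P: (17, 27) + (18, 14). λ = (14 - 27)/(18 - 17) ≡ 24/1 mod 37. 1⁻¹ ≡ 1 (mod 37), so λ ≡ 24.
  x = λ² - 17 - 18 = 576 - 35 ≡ 23; y = λ·(17 - 23) - 27 ≡ 14. → (23, 14)
4P: (23, 14) + (18, 14). λ = (14 - 14)/(18 - 23) ≡ 0/32 mod 37. 32⁻¹ ≡ 22 (mod 37), so λ ≡ 0.
  x = λ² - 23 - 18 = 0 - 41 ≡ 33; y = λ·(23 - 33) - 14 ≡ 23. → (33, 23)
5P: (33, 23) + (18, 14). λ = (14 - 23)/(18 - 33) ≡ 28/22 mod 37. 22⁻¹ ≡ 32 (mod 37), so λ ≡ 8.
  x = λ² - 33 - 18 = 64 - 51 ≡ 13; y = λ·(33 - 13) - 23 ≡ 26. → (13, 26)
6P: (13, 26) + (18, 14). λ = (14 - 26)/(18 - 13) ≡ 25/5 mod 37. 5⁻¹ ≡ 15 (mod 37) since 5·15 = 75 ≡ 1, so λ ≡ 5.
  x = λ² - 13 - 18 = 25 - 31 ≡ 31; y = λ·(13 - 31) - 26 ≡ 32. → (31, 32)
7P: (31, 32) + (18, 14). λ = (14 - 32)/(18 - 31) ≡ 19/24 mod 37. 24⁻¹ ≡ 17 (mod 37), so λ ≡ 27.
  x = λ² - 31 - 18 = 729 - 49 ≡ 14; y = λ·(31 - 14) - 32 ≡ 20. → (14, 20)
8P: (14, 20) + (18, 14). λ = (14 - 20)/(18 - 14) ≡ 31/4 mod 37. 4⁻¹ ≡ 28 (mod 37), so λ ≡ 17.
  x = λ² - 14 - 18 = 289 - 32 ≡ 35; y = λ·(14 - 35) - 20 ≡ 30. → (35, 30)

(35, 30)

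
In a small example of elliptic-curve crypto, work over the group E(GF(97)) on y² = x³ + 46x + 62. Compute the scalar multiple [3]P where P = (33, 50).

(7, 57)

Repeated addition: build up to 3P.
2P: tangent at (33, 50): λ = (3·33² + 46)/(2·50) ≡ 15/3. 3⁻¹ ≡ 65 (mod 97) since 3·65 = 195 ≡ 1, so λ ≡ 15·65 ≡ 5.
  x = λ² - 33 - 33 = 25 - 66 ≡ 56; y = λ·(33 - 56) - 50 ≡ 29. → (56, 29)
3P: (56, 29) + (33, 50). λ = (50 - 29)/(33 - 56) ≡ 21/74 mod 97. 74⁻¹ ≡ 59 (mod 97), so λ ≡ 75.
  x = λ² - 56 - 33 = 5625 - 89 ≡ 7; y = λ·(56 - 7) - 29 ≡ 57. → (7, 57)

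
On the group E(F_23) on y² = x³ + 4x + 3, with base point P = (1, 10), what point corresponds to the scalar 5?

O

Repeated addition: build up to 5P.
2P: tangent at (1, 10): λ = (3·1² + 4)/(2·10) ≡ 7/20. 20⁻¹ ≡ 15 (mod 23), so λ ≡ 7·15 ≡ 13.
  x = λ² - 1 - 1 = 169 - 2 ≡ 6; y = λ·(1 - 6) - 10 ≡ 17. → (6, 17)
3P: (6, 17) + (1, 10). λ = (10 - 17)/(1 - 6) ≡ 16/18 mod 23. 18⁻¹ ≡ 9 (mod 23) since 18·9 = 162 ≡ 1, so λ ≡ 6.
  x = λ² - 6 - 1 = 36 - 7 ≡ 6; y = λ·(6 - 6) - 17 ≡ 6. → (6, 6)
4P: (6, 6) + (1, 10). λ = (10 - 6)/(1 - 6) ≡ 4/18 mod 23. 18⁻¹ ≡ 9 (mod 23), so λ ≡ 13.
  x = λ² - 6 - 1 = 169 - 7 ≡ 1; y = λ·(6 - 1) - 6 ≡ 13. → (1, 13)
5P: (1, 13) + (1, 10): same x and y₁ ≡ -y₂, so the sum is the point at infinity.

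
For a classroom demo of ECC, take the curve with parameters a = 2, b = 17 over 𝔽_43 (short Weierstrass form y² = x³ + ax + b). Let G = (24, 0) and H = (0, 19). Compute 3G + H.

(20, 4)

First 3G:
Repeated addition: build up to 3G.
2G: (24, 0) + (24, 0): same x and y₁ ≡ -y₂, so the sum is O.
3G: O + (24, 0) = (24, 0) (identity).
3G = (24, 0).
Finally 3G + H:
(24, 0) + (0, 19). λ = (19 - 0)/(0 - 24) ≡ 19/19 mod 43. 19⁻¹ ≡ 34 (mod 43), so λ ≡ 1.
  x = λ² - 24 - 0 = 1 - 24 ≡ 20; y = λ·(24 - 20) - 0 ≡ 4. → (20, 4)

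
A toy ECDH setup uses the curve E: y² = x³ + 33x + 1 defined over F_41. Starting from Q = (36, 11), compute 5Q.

Double-and-add on 5 = (101)₂. Start with Q = (36, 11) for the leading 1-bit.
double: tangent at (36, 11): λ = (3·36² + 33)/(2·11) ≡ 26/22. 22⁻¹ ≡ 28 (mod 41), so λ ≡ 26·28 ≡ 31.
  x = λ² - 36 - 36 = 961 - 72 ≡ 28; y = λ·(36 - 28) - 11 ≡ 32. → (28, 32)
double: tangent at (28, 32): λ = (3·28² + 33)/(2·32) ≡ 7/23. 23⁻¹ ≡ 25 (mod 41), so λ ≡ 7·25 ≡ 11.
  x = λ² - 28 - 28 = 121 - 56 ≡ 24; y = λ·(28 - 24) - 32 ≡ 12. → (24, 12)
add Q: (24, 12) + (36, 11). λ = (11 - 12)/(36 - 24) ≡ 40/12 mod 41. 12⁻¹ ≡ 24 (mod 41), so λ ≡ 17.
  x = λ² - 24 - 36 = 289 - 60 ≡ 24; y = λ·(24 - 24) - 12 ≡ 29. → (24, 29)

(24, 29)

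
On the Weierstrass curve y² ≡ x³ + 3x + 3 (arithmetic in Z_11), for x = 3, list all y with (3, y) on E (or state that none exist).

none

x³ + 3x + 3 = 39 ≡ 6 (mod 11).
6 is a non-residue mod 11; no y exists.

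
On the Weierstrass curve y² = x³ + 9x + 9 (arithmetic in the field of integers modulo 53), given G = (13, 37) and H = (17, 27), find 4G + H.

First 4G:
Double-and-add on 4 = (100)₂. Start with G = (13, 37) for the leading 1-bit.
double: tangent at (13, 37): λ = (3·13² + 9)/(2·37) ≡ 39/21. 21⁻¹ ≡ 48 (mod 53), so λ ≡ 39·48 ≡ 17.
  x = λ² - 13 - 13 = 289 - 26 ≡ 51; y = λ·(13 - 51) - 37 ≡ 6. → (51, 6)
double: tangent at (51, 6): λ = (3·51² + 9)/(2·6) ≡ 21/12. 12⁻¹ ≡ 31 (mod 53) since 12·31 = 372 ≡ 1, so λ ≡ 21·31 ≡ 15.
  x = λ² - 51 - 51 = 225 - 102 ≡ 17; y = λ·(51 - 17) - 6 ≡ 27. → (17, 27)
4G = (17, 27).
Finally 4G + H:
tangent at (17, 27): λ = (3·17² + 9)/(2·27) ≡ 28/1. 1⁻¹ ≡ 1 (mod 53), so λ ≡ 28·1 ≡ 28.
  x = λ² - 17 - 17 = 784 - 34 ≡ 8; y = λ·(17 - 8) - 27 ≡ 13. → (8, 13)

(8, 13)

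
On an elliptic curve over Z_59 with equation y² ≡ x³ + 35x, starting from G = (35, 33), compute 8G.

Repeated addition: build up to 8G.
2G: tangent at (35, 33): λ = (3·35² + 35)/(2·33) ≡ 52/7. 7⁻¹ ≡ 17 (mod 59), so λ ≡ 52·17 ≡ 58.
  x = λ² - 35 - 35 = 3364 - 70 ≡ 49; y = λ·(35 - 49) - 33 ≡ 40. → (49, 40)
3G: (49, 40) + (35, 33). λ = (33 - 40)/(35 - 49) ≡ 52/45 mod 59. 45⁻¹ ≡ 21 (mod 59), so λ ≡ 30.
  x = λ² - 49 - 35 = 900 - 84 ≡ 49; y = λ·(49 - 49) - 40 ≡ 19. → (49, 19)
4G: (49, 19) + (35, 33). λ = (33 - 19)/(35 - 49) ≡ 14/45 mod 59. 45⁻¹ ≡ 21 (mod 59), so λ ≡ 58.
  x = λ² - 49 - 35 = 3364 - 84 ≡ 35; y = λ·(49 - 35) - 19 ≡ 26. → (35, 26)
5G: (35, 26) + (35, 33): same x and y₁ ≡ -y₂, so the sum is O.
6G: O + (35, 33) = (35, 33) (identity).
7G: tangent at (35, 33): λ = (3·35² + 35)/(2·33) ≡ 52/7. 7⁻¹ ≡ 17 (mod 59), so λ ≡ 52·17 ≡ 58.
  x = λ² - 35 - 35 = 3364 - 70 ≡ 49; y = λ·(35 - 49) - 33 ≡ 40. → (49, 40)
8G: (49, 40) + (35, 33). λ = (33 - 40)/(35 - 49) ≡ 52/45 mod 59. 45⁻¹ ≡ 21 (mod 59) since 45·21 = 945 ≡ 1, so λ ≡ 30.
  x = λ² - 49 - 35 = 900 - 84 ≡ 49; y = λ·(49 - 49) - 40 ≡ 19. → (49, 19)

(49, 19)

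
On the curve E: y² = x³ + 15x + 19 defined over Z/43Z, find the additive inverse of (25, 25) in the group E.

(25, 18)

-(25, 25) = (25, -25 mod 43) = (25, 18).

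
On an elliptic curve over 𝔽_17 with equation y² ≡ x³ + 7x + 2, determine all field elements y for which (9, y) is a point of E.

none

x³ + 7x + 2 = 794 ≡ 12 (mod 17).
12 is a non-residue mod 17; no y exists.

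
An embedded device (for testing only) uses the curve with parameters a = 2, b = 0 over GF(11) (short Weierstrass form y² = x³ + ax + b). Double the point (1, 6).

tangent at (1, 6): λ = (3·1² + 2)/(2·6) ≡ 5/1. 1⁻¹ ≡ 1 (mod 11), so λ ≡ 5·1 ≡ 5.
  x = λ² - 1 - 1 = 25 - 2 ≡ 1; y = λ·(1 - 1) - 6 ≡ 5. → (1, 5)

(1, 5)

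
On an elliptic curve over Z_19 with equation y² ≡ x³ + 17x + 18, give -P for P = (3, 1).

(3, 18)

-(3, 1) = (3, -1 mod 19) = (3, 18).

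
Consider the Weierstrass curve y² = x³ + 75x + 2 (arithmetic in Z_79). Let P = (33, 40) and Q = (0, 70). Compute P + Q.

(33, 40) + (0, 70). λ = (70 - 40)/(0 - 33) ≡ 30/46 mod 79. 46⁻¹ ≡ 67 (mod 79), so λ ≡ 35.
  x = λ² - 33 - 0 = 1225 - 33 ≡ 7; y = λ·(33 - 7) - 40 ≡ 1. → (7, 1)

(7, 1)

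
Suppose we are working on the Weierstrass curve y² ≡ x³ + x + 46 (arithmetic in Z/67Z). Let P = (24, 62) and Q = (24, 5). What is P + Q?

O

The two points share x = 24 and their y-coordinates satisfy 62 + 5 ≡ 0 (mod 67), so they are inverses. Their sum is O.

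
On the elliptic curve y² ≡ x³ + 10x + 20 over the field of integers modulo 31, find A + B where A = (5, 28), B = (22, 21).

(5, 28) + (22, 21). λ = (21 - 28)/(22 - 5) ≡ 24/17 mod 31. 17⁻¹ ≡ 11 (mod 31) since 17·11 = 187 ≡ 1, so λ ≡ 16.
  x = λ² - 5 - 22 = 256 - 27 ≡ 12; y = λ·(5 - 12) - 28 ≡ 15. → (12, 15)

(12, 15)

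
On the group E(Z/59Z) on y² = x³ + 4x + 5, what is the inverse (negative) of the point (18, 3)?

-(18, 3) = (18, -3 mod 59) = (18, 56).

(18, 56)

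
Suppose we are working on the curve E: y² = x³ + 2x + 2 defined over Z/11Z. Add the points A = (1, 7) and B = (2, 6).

(9, 1)

(1, 7) + (2, 6). λ = (6 - 7)/(2 - 1) ≡ 10/1 mod 11. 1⁻¹ ≡ 1 (mod 11), so λ ≡ 10.
  x = λ² - 1 - 2 = 100 - 3 ≡ 9; y = λ·(1 - 9) - 7 ≡ 1. → (9, 1)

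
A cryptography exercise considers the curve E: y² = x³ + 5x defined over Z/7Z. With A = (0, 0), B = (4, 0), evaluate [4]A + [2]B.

O

First 4A:
Double-and-add on 4 = (100)₂. Start with A = (0, 0) for the leading 1-bit.
double: (0, 0) + (0, 0): same x and y₁ ≡ -y₂, so the sum is O.
double: O + O = O (identity).
4A = O.
Next 2B:
Repeated addition: build up to 2B.
2B: (4, 0) + (4, 0): same x and y₁ ≡ -y₂, so the sum is O.
2B = O.
Finally 4A + 2B:
O + O = O (identity).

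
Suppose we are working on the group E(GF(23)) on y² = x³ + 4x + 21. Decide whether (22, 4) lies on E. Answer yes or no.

y² = 4² ≡ 16; x³ + 4x + 21 = 10757 ≡ 16 (mod 23). 16 = 16.

yes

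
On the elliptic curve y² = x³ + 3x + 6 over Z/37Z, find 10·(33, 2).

(17, 30)

Write G = (33, 2).
Repeated addition: build up to 10G.
2G: tangent at (33, 2): λ = (3·33² + 3)/(2·2) ≡ 14/4. 4⁻¹ ≡ 28 (mod 37) since 4·28 = 112 ≡ 1, so λ ≡ 14·28 ≡ 22.
  x = λ² - 33 - 33 = 484 - 66 ≡ 11; y = λ·(33 - 11) - 2 ≡ 1. → (11, 1)
3G: (11, 1) + (33, 2). λ = (2 - 1)/(33 - 11) ≡ 1/22 mod 37. 22⁻¹ ≡ 32 (mod 37), so λ ≡ 32.
  x = λ² - 11 - 33 = 1024 - 44 ≡ 18; y = λ·(11 - 18) - 1 ≡ 34. → (18, 34)
4G: (18, 34) + (33, 2). λ = (2 - 34)/(33 - 18) ≡ 5/15 mod 37. 15⁻¹ ≡ 5 (mod 37), so λ ≡ 25.
  x = λ² - 18 - 33 = 625 - 51 ≡ 19; y = λ·(18 - 19) - 34 ≡ 15. → (19, 15)
5G: (19, 15) + (33, 2). λ = (2 - 15)/(33 - 19) ≡ 24/14 mod 37. 14⁻¹ ≡ 8 (mod 37), so λ ≡ 7.
  x = λ² - 19 - 33 = 49 - 52 ≡ 34; y = λ·(19 - 34) - 15 ≡ 28. → (34, 28)
6G: (34, 28) + (33, 2). λ = (2 - 28)/(33 - 34) ≡ 11/36 mod 37. 36⁻¹ ≡ 36 (mod 37), so λ ≡ 26.
  x = λ² - 34 - 33 = 676 - 67 ≡ 17; y = λ·(34 - 17) - 28 ≡ 7. → (17, 7)
7G: (17, 7) + (33, 2). λ = (2 - 7)/(33 - 17) ≡ 32/16 mod 37. 16⁻¹ ≡ 7 (mod 37), so λ ≡ 2.
  x = λ² - 17 - 33 = 4 - 50 ≡ 28; y = λ·(17 - 28) - 7 ≡ 8. → (28, 8)
8G: (28, 8) + (33, 2). λ = (2 - 8)/(33 - 28) ≡ 31/5 mod 37. 5⁻¹ ≡ 15 (mod 37), so λ ≡ 21.
  x = λ² - 28 - 33 = 441 - 61 ≡ 10; y = λ·(28 - 10) - 8 ≡ 0. → (10, 0)
9G: (10, 0) + (33, 2). λ = (2 - 0)/(33 - 10) ≡ 2/23 mod 37. 23⁻¹ ≡ 29 (mod 37), so λ ≡ 21.
  x = λ² - 10 - 33 = 441 - 43 ≡ 28; y = λ·(10 - 28) - 0 ≡ 29. → (28, 29)
10G: (28, 29) + (33, 2). λ = (2 - 29)/(33 - 28) ≡ 10/5 mod 37. 5⁻¹ ≡ 15 (mod 37) since 5·15 = 75 ≡ 1, so λ ≡ 2.
  x = λ² - 28 - 33 = 4 - 61 ≡ 17; y = λ·(28 - 17) - 29 ≡ 30. → (17, 30)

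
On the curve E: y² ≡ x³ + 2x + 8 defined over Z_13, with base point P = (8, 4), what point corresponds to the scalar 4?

(9, 12)

Double-and-add on 4 = (100)₂. Start with P = (8, 4) for the leading 1-bit.
double: tangent at (8, 4): λ = (3·8² + 2)/(2·4) ≡ 12/8. 8⁻¹ ≡ 5 (mod 13), so λ ≡ 12·5 ≡ 8.
  x = λ² - 8 - 8 = 64 - 16 ≡ 9; y = λ·(8 - 9) - 4 ≡ 1. → (9, 1)
double: tangent at (9, 1): λ = (3·9² + 2)/(2·1) ≡ 11/2. 2⁻¹ ≡ 7 (mod 13), so λ ≡ 11·7 ≡ 12.
  x = λ² - 9 - 9 = 144 - 18 ≡ 9; y = λ·(9 - 9) - 1 ≡ 12. → (9, 12)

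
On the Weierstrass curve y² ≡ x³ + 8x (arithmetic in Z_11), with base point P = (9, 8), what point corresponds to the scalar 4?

Double-and-add on 4 = (100)₂. Start with P = (9, 8) for the leading 1-bit.
double: tangent at (9, 8): λ = (3·9² + 8)/(2·8) ≡ 9/5. 5⁻¹ ≡ 9 (mod 11) since 5·9 = 45 ≡ 1, so λ ≡ 9·9 ≡ 4.
  x = λ² - 9 - 9 = 16 - 18 ≡ 9; y = λ·(9 - 9) - 8 ≡ 3. → (9, 3)
double: tangent at (9, 3): λ = (3·9² + 8)/(2·3) ≡ 9/6. 6⁻¹ ≡ 2 (mod 11) since 6·2 = 12 ≡ 1, so λ ≡ 9·2 ≡ 7.
  x = λ² - 9 - 9 = 49 - 18 ≡ 9; y = λ·(9 - 9) - 3 ≡ 8. → (9, 8)

(9, 8)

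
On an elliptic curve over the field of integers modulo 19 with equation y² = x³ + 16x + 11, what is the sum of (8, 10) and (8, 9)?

O

The two points share x = 8 and their y-coordinates satisfy 10 + 9 ≡ 0 (mod 19), so they are inverses. Their sum is 𝒪.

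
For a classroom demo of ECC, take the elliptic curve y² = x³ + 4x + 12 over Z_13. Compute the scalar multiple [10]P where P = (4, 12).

Double-and-add on 10 = (1010)₂. Start with P = (4, 12) for the leading 1-bit.
double: tangent at (4, 12): λ = (3·4² + 4)/(2·12) ≡ 0/11. 11⁻¹ ≡ 6 (mod 13) since 11·6 = 66 ≡ 1, so λ ≡ 0·6 ≡ 0.
  x = λ² - 4 - 4 = 0 - 8 ≡ 5; y = λ·(4 - 5) - 12 ≡ 1. → (5, 1)
double: tangent at (5, 1): λ = (3·5² + 4)/(2·1) ≡ 1/2. 2⁻¹ ≡ 7 (mod 13), so λ ≡ 1·7 ≡ 7.
  x = λ² - 5 - 5 = 49 - 10 ≡ 0; y = λ·(5 - 0) - 1 ≡ 8. → (0, 8)
add P: (0, 8) + (4, 12). λ = (12 - 8)/(4 - 0) ≡ 4/4 mod 13. 4⁻¹ ≡ 10 (mod 13), so λ ≡ 1.
  x = λ² - 0 - 4 = 1 - 4 ≡ 10; y = λ·(0 - 10) - 8 ≡ 8. → (10, 8)
double: tangent at (10, 8): λ = (3·10² + 4)/(2·8) ≡ 5/3. 3⁻¹ ≡ 9 (mod 13), so λ ≡ 5·9 ≡ 6.
  x = λ² - 10 - 10 = 36 - 20 ≡ 3; y = λ·(10 - 3) - 8 ≡ 8. → (3, 8)

(3, 8)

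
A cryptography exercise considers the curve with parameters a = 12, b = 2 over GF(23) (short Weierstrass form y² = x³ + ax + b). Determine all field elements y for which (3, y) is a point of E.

none

x³ + 12x + 2 = 65 ≡ 19 (mod 23).
19 is a non-residue mod 23; no y exists.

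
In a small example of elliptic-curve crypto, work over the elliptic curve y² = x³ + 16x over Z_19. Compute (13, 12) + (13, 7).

The two points share x = 13 and their y-coordinates satisfy 12 + 7 ≡ 0 (mod 19), so they are inverses. Their sum is O.

O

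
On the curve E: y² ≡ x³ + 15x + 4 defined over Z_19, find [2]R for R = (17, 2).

tangent at (17, 2): λ = (3·17² + 15)/(2·2) ≡ 8/4. 4⁻¹ ≡ 5 (mod 19) since 4·5 = 20 ≡ 1, so λ ≡ 8·5 ≡ 2.
  x = λ² - 17 - 17 = 4 - 34 ≡ 8; y = λ·(17 - 8) - 2 ≡ 16. → (8, 16)

(8, 16)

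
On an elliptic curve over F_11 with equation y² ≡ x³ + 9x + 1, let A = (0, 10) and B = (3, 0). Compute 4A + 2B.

First 4A:
Double-and-add on 4 = (100)₂. Start with A = (0, 10) for the leading 1-bit.
double: tangent at (0, 10): λ = (3·0² + 9)/(2·10) ≡ 9/9. 9⁻¹ ≡ 5 (mod 11) since 9·5 = 45 ≡ 1, so λ ≡ 9·5 ≡ 1.
  x = λ² - 0 - 0 = 1 - 0 ≡ 1; y = λ·(0 - 1) - 10 ≡ 0. → (1, 0)
double: (1, 0) + (1, 0): same x and y₁ ≡ -y₂, so the sum is O.
4A = O.
Next 2B:
Repeated addition: build up to 2B.
2B: (3, 0) + (3, 0): same x and y₁ ≡ -y₂, so the sum is O.
2B = O.
Finally 4A + 2B:
O + O = O (identity).

O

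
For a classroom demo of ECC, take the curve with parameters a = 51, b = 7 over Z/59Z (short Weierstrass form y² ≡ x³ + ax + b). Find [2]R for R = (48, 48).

tangent at (48, 48): λ = (3·48² + 51)/(2·48) ≡ 1/37. 37⁻¹ ≡ 8 (mod 59) since 37·8 = 296 ≡ 1, so λ ≡ 1·8 ≡ 8.
  x = λ² - 48 - 48 = 64 - 96 ≡ 27; y = λ·(48 - 27) - 48 ≡ 2. → (27, 2)

(27, 2)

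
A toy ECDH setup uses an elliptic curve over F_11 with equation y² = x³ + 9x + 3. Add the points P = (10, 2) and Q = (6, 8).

(10, 2) + (6, 8). λ = (8 - 2)/(6 - 10) ≡ 6/7 mod 11. 7⁻¹ ≡ 8 (mod 11), so λ ≡ 4.
  x = λ² - 10 - 6 = 16 - 16 ≡ 0; y = λ·(10 - 0) - 2 ≡ 5. → (0, 5)

(0, 5)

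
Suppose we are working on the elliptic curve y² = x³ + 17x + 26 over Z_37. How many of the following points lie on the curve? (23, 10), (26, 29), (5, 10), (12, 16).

(23, 10): 10² ≡ 26, rhs ≡ 4 → off.
(26, 29): 29² ≡ 27, rhs ≡ 25 → off.
(5, 10): 10² ≡ 26, rhs ≡ 14 → off.
(12, 16): 16² ≡ 34, rhs ≡ 34 → on.

1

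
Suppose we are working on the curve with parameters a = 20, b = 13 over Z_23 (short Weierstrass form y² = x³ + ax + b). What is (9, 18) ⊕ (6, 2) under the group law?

(9, 18) + (6, 2). λ = (2 - 18)/(6 - 9) ≡ 7/20 mod 23. 20⁻¹ ≡ 15 (mod 23), so λ ≡ 13.
  x = λ² - 9 - 6 = 169 - 15 ≡ 16; y = λ·(9 - 16) - 18 ≡ 6. → (16, 6)

(16, 6)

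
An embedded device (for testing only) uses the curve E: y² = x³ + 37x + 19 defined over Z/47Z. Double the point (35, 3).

(41, 45)

tangent at (35, 3): λ = (3·35² + 37)/(2·3) ≡ 46/6. 6⁻¹ ≡ 8 (mod 47) since 6·8 = 48 ≡ 1, so λ ≡ 46·8 ≡ 39.
  x = λ² - 35 - 35 = 1521 - 70 ≡ 41; y = λ·(35 - 41) - 3 ≡ 45. → (41, 45)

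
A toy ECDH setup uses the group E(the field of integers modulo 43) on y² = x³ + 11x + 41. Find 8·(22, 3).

(17, 14)

Write Q = (22, 3).
Repeated addition: build up to 8Q.
2Q: tangent at (22, 3): λ = (3·22² + 11)/(2·3) ≡ 1/6. 6⁻¹ ≡ 36 (mod 43) since 6·36 = 216 ≡ 1, so λ ≡ 1·36 ≡ 36.
  x = λ² - 22 - 22 = 1296 - 44 ≡ 5; y = λ·(22 - 5) - 3 ≡ 7. → (5, 7)
3Q: (5, 7) + (22, 3). λ = (3 - 7)/(22 - 5) ≡ 39/17 mod 43. 17⁻¹ ≡ 38 (mod 43), so λ ≡ 20.
  x = λ² - 5 - 22 = 400 - 27 ≡ 29; y = λ·(5 - 29) - 7 ≡ 29. → (29, 29)
4Q: (29, 29) + (22, 3). λ = (3 - 29)/(22 - 29) ≡ 17/36 mod 43. 36⁻¹ ≡ 6 (mod 43) since 36·6 = 216 ≡ 1, so λ ≡ 16.
  x = λ² - 29 - 22 = 256 - 51 ≡ 33; y = λ·(29 - 33) - 29 ≡ 36. → (33, 36)
5Q: (33, 36) + (22, 3). λ = (3 - 36)/(22 - 33) ≡ 10/32 mod 43. 32⁻¹ ≡ 39 (mod 43) since 32·39 = 1248 ≡ 1, so λ ≡ 3.
  x = λ² - 33 - 22 = 9 - 55 ≡ 40; y = λ·(33 - 40) - 36 ≡ 29. → (40, 29)
6Q: (40, 29) + (22, 3). λ = (3 - 29)/(22 - 40) ≡ 17/25 mod 43. 25⁻¹ ≡ 31 (mod 43), so λ ≡ 11.
  x = λ² - 40 - 22 = 121 - 62 ≡ 16; y = λ·(40 - 16) - 29 ≡ 20. → (16, 20)
7Q: (16, 20) + (22, 3). λ = (3 - 20)/(22 - 16) ≡ 26/6 mod 43. 6⁻¹ ≡ 36 (mod 43), so λ ≡ 33.
  x = λ² - 16 - 22 = 1089 - 38 ≡ 19; y = λ·(16 - 19) - 20 ≡ 10. → (19, 10)
8Q: (19, 10) + (22, 3). λ = (3 - 10)/(22 - 19) ≡ 36/3 mod 43. 3⁻¹ ≡ 29 (mod 43), so λ ≡ 12.
  x = λ² - 19 - 22 = 144 - 41 ≡ 17; y = λ·(19 - 17) - 10 ≡ 14. → (17, 14)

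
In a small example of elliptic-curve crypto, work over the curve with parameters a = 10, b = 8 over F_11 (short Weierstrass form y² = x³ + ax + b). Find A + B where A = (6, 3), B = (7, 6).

(7, 5)

(6, 3) + (7, 6). λ = (6 - 3)/(7 - 6) ≡ 3/1 mod 11. 1⁻¹ ≡ 1 (mod 11) since 1·1 = 1 ≡ 1, so λ ≡ 3.
  x = λ² - 6 - 7 = 9 - 13 ≡ 7; y = λ·(6 - 7) - 3 ≡ 5. → (7, 5)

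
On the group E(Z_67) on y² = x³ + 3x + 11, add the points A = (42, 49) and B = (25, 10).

(15, 9)

(42, 49) + (25, 10). λ = (10 - 49)/(25 - 42) ≡ 28/50 mod 67. 50⁻¹ ≡ 63 (mod 67), so λ ≡ 22.
  x = λ² - 42 - 25 = 484 - 67 ≡ 15; y = λ·(42 - 15) - 49 ≡ 9. → (15, 9)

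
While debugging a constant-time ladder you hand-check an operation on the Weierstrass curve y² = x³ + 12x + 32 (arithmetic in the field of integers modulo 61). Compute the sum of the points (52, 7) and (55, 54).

(52, 7) + (55, 54). λ = (54 - 7)/(55 - 52) ≡ 47/3 mod 61. 3⁻¹ ≡ 41 (mod 61), so λ ≡ 36.
  x = λ² - 52 - 55 = 1296 - 107 ≡ 30; y = λ·(52 - 30) - 7 ≡ 53. → (30, 53)

(30, 53)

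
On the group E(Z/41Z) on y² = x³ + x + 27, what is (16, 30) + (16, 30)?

tangent at (16, 30): λ = (3·16² + 1)/(2·30) ≡ 31/19. 19⁻¹ ≡ 13 (mod 41) since 19·13 = 247 ≡ 1, so λ ≡ 31·13 ≡ 34.
  x = λ² - 16 - 16 = 1156 - 32 ≡ 17; y = λ·(16 - 17) - 30 ≡ 18. → (17, 18)

(17, 18)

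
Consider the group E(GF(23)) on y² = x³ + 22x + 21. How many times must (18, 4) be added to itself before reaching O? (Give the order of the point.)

9

2P: tangent at (18, 4): λ = (3·18² + 22)/(2·4) ≡ 5/8. 8⁻¹ ≡ 3 (mod 23), so λ ≡ 5·3 ≡ 15.
  x = λ² - 18 - 18 = 225 - 36 ≡ 5; y = λ·(18 - 5) - 4 ≡ 7. → (5, 7)
3P: (5, 7) + (18, 4). λ = (4 - 7)/(18 - 5) ≡ 20/13 mod 23. 13⁻¹ ≡ 16 (mod 23), so λ ≡ 21.
  x = λ² - 5 - 18 = 441 - 23 ≡ 4; y = λ·(5 - 4) - 7 ≡ 14. → (4, 14)
4P: (4, 14) + (18, 4). λ = (4 - 14)/(18 - 4) ≡ 13/14 mod 23. 14⁻¹ ≡ 5 (mod 23), so λ ≡ 19.
  x = λ² - 4 - 18 = 361 - 22 ≡ 17; y = λ·(4 - 17) - 14 ≡ 15. → (17, 15)
5P: (17, 15) + (18, 4). λ = (4 - 15)/(18 - 17) ≡ 12/1 mod 23. 1⁻¹ ≡ 1 (mod 23), so λ ≡ 12.
  x = λ² - 17 - 18 = 144 - 35 ≡ 17; y = λ·(17 - 17) - 15 ≡ 8. → (17, 8)
6P: (17, 8) + (18, 4). λ = (4 - 8)/(18 - 17) ≡ 19/1 mod 23. 1⁻¹ ≡ 1 (mod 23), so λ ≡ 19.
  x = λ² - 17 - 18 = 361 - 35 ≡ 4; y = λ·(17 - 4) - 8 ≡ 9. → (4, 9)
7P: (4, 9) + (18, 4). λ = (4 - 9)/(18 - 4) ≡ 18/14 mod 23. 14⁻¹ ≡ 5 (mod 23), so λ ≡ 21.
  x = λ² - 4 - 18 = 441 - 22 ≡ 5; y = λ·(4 - 5) - 9 ≡ 16. → (5, 16)
8P: (5, 16) + (18, 4). λ = (4 - 16)/(18 - 5) ≡ 11/13 mod 23. 13⁻¹ ≡ 16 (mod 23), so λ ≡ 15.
  x = λ² - 5 - 18 = 225 - 23 ≡ 18; y = λ·(5 - 18) - 16 ≡ 19. → (18, 19)
9P: (18, 19) + (18, 4): same x and y₁ ≡ -y₂, so the sum is O.
9P = O, so the order is 9.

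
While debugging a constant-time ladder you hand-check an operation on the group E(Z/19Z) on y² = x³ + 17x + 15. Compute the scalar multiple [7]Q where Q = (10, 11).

Double-and-add on 7 = (111)₂. Start with Q = (10, 11) for the leading 1-bit.
double: tangent at (10, 11): λ = (3·10² + 17)/(2·11) ≡ 13/3. 3⁻¹ ≡ 13 (mod 19) since 3·13 = 39 ≡ 1, so λ ≡ 13·13 ≡ 17.
  x = λ² - 10 - 10 = 289 - 20 ≡ 3; y = λ·(10 - 3) - 11 ≡ 13. → (3, 13)
add Q: (3, 13) + (10, 11). λ = (11 - 13)/(10 - 3) ≡ 17/7 mod 19. 7⁻¹ ≡ 11 (mod 19) since 7·11 = 77 ≡ 1, so λ ≡ 16.
  x = λ² - 3 - 10 = 256 - 13 ≡ 15; y = λ·(3 - 15) - 13 ≡ 4. → (15, 4)
double: tangent at (15, 4): λ = (3·15² + 17)/(2·4) ≡ 8/8. 8⁻¹ ≡ 12 (mod 19), so λ ≡ 8·12 ≡ 1.
  x = λ² - 15 - 15 = 1 - 30 ≡ 9; y = λ·(15 - 9) - 4 ≡ 2. → (9, 2)
add Q: (9, 2) + (10, 11). λ = (11 - 2)/(10 - 9) ≡ 9/1 mod 19. 1⁻¹ ≡ 1 (mod 19) since 1·1 = 1 ≡ 1, so λ ≡ 9.
  x = λ² - 9 - 10 = 81 - 19 ≡ 5; y = λ·(9 - 5) - 2 ≡ 15. → (5, 15)

(5, 15)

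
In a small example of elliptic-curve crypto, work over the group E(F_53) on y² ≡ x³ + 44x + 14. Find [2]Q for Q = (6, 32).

(16, 37)

tangent at (6, 32): λ = (3·6² + 44)/(2·32) ≡ 46/11. 11⁻¹ ≡ 29 (mod 53) since 11·29 = 319 ≡ 1, so λ ≡ 46·29 ≡ 9.
  x = λ² - 6 - 6 = 81 - 12 ≡ 16; y = λ·(6 - 16) - 32 ≡ 37. → (16, 37)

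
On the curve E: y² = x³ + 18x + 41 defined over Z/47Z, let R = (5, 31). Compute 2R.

(4, 41)

tangent at (5, 31): λ = (3·5² + 18)/(2·31) ≡ 46/15. 15⁻¹ ≡ 22 (mod 47) since 15·22 = 330 ≡ 1, so λ ≡ 46·22 ≡ 25.
  x = λ² - 5 - 5 = 625 - 10 ≡ 4; y = λ·(5 - 4) - 31 ≡ 41. → (4, 41)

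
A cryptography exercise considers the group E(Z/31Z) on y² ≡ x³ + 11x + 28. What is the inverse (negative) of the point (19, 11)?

(19, 20)

-(19, 11) = (19, -11 mod 31) = (19, 20).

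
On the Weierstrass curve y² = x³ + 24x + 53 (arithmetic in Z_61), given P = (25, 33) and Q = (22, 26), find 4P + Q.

First 4P:
Double-and-add on 4 = (100)₂. Start with P = (25, 33) for the leading 1-bit.
double: tangent at (25, 33): λ = (3·25² + 24)/(2·33) ≡ 8/5. 5⁻¹ ≡ 49 (mod 61), so λ ≡ 8·49 ≡ 26.
  x = λ² - 25 - 25 = 676 - 50 ≡ 16; y = λ·(25 - 16) - 33 ≡ 18. → (16, 18)
double: tangent at (16, 18): λ = (3·16² + 24)/(2·18) ≡ 60/36. 36⁻¹ ≡ 39 (mod 61), so λ ≡ 60·39 ≡ 22.
  x = λ² - 16 - 16 = 484 - 32 ≡ 25; y = λ·(16 - 25) - 18 ≡ 28. → (25, 28)
4P = (25, 28).
Finally 4P + Q:
(25, 28) + (22, 26). λ = (26 - 28)/(22 - 25) ≡ 59/58 mod 61. 58⁻¹ ≡ 20 (mod 61), so λ ≡ 21.
  x = λ² - 25 - 22 = 441 - 47 ≡ 28; y = λ·(25 - 28) - 28 ≡ 31. → (28, 31)

(28, 31)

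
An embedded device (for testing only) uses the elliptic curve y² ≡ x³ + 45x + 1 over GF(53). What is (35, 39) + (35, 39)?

tangent at (35, 39): λ = (3·35² + 45)/(2·39) ≡ 10/25. 25⁻¹ ≡ 17 (mod 53) since 25·17 = 425 ≡ 1, so λ ≡ 10·17 ≡ 11.
  x = λ² - 35 - 35 = 121 - 70 ≡ 51; y = λ·(35 - 51) - 39 ≡ 50. → (51, 50)

(51, 50)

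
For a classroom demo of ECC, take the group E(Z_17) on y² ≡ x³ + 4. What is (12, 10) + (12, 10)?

(6, 4)

tangent at (12, 10): λ = (3·12² + 0)/(2·10) ≡ 7/3. 3⁻¹ ≡ 6 (mod 17), so λ ≡ 7·6 ≡ 8.
  x = λ² - 12 - 12 = 64 - 24 ≡ 6; y = λ·(12 - 6) - 10 ≡ 4. → (6, 4)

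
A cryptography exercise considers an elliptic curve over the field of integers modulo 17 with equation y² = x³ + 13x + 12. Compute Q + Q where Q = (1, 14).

tangent at (1, 14): λ = (3·1² + 13)/(2·14) ≡ 16/11. 11⁻¹ ≡ 14 (mod 17), so λ ≡ 16·14 ≡ 3.
  x = λ² - 1 - 1 = 9 - 2 ≡ 7; y = λ·(1 - 7) - 14 ≡ 2. → (7, 2)

(7, 2)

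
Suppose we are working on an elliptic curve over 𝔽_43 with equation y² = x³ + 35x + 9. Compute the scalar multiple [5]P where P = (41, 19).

Double-and-add on 5 = (101)₂. Start with P = (41, 19) for the leading 1-bit.
double: tangent at (41, 19): λ = (3·41² + 35)/(2·19) ≡ 4/38. 38⁻¹ ≡ 17 (mod 43) since 38·17 = 646 ≡ 1, so λ ≡ 4·17 ≡ 25.
  x = λ² - 41 - 41 = 625 - 82 ≡ 27; y = λ·(41 - 27) - 19 ≡ 30. → (27, 30)
double: tangent at (27, 30): λ = (3·27² + 35)/(2·30) ≡ 29/17. 17⁻¹ ≡ 38 (mod 43), so λ ≡ 29·38 ≡ 27.
  x = λ² - 27 - 27 = 729 - 54 ≡ 30; y = λ·(27 - 30) - 30 ≡ 18. → (30, 18)
add P: (30, 18) + (41, 19). λ = (19 - 18)/(41 - 30) ≡ 1/11 mod 43. 11⁻¹ ≡ 4 (mod 43) since 11·4 = 44 ≡ 1, so λ ≡ 4.
  x = λ² - 30 - 41 = 16 - 71 ≡ 31; y = λ·(30 - 31) - 18 ≡ 21. → (31, 21)

(31, 21)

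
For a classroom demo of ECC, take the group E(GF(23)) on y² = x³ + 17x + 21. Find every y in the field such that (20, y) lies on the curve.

9, 14

x³ + 17x + 21 = 8361 ≡ 12 (mod 23).
Square roots of 12 mod 23: 9 and 14 (since 9² = 81 ≡ 12).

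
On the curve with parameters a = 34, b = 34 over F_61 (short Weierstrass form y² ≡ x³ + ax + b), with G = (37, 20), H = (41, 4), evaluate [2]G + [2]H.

(41, 57)

First 2G:
Repeated addition: build up to 2G.
2G: tangent at (37, 20): λ = (3·37² + 34)/(2·20) ≡ 54/40. 40⁻¹ ≡ 29 (mod 61) since 40·29 = 1160 ≡ 1, so λ ≡ 54·29 ≡ 41.
  x = λ² - 37 - 37 = 1681 - 74 ≡ 21; y = λ·(37 - 21) - 20 ≡ 26. → (21, 26)
2G = (21, 26).
Next 2H:
Repeated addition: build up to 2H.
2H: tangent at (41, 4): λ = (3·41² + 34)/(2·4) ≡ 14/8. 8⁻¹ ≡ 23 (mod 61), so λ ≡ 14·23 ≡ 17.
  x = λ² - 41 - 41 = 289 - 82 ≡ 24; y = λ·(41 - 24) - 4 ≡ 41. → (24, 41)
2H = (24, 41).
Finally 2G + 2H:
(21, 26) + (24, 41). λ = (41 - 26)/(24 - 21) ≡ 15/3 mod 61. 3⁻¹ ≡ 41 (mod 61), so λ ≡ 5.
  x = λ² - 21 - 24 = 25 - 45 ≡ 41; y = λ·(21 - 41) - 26 ≡ 57. → (41, 57)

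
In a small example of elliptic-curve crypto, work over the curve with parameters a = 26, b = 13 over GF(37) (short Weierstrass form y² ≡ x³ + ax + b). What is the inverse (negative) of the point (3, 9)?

(3, 28)

-(3, 9) = (3, -9 mod 37) = (3, 28).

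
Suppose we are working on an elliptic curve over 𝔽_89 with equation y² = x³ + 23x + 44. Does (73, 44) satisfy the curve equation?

y² = 44² ≡ 67; x³ + 23x + 44 = 390740 ≡ 30 (mod 89). 67 ≠ 30.

no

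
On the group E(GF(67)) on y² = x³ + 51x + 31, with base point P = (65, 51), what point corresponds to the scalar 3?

(25, 28)

Repeated addition: build up to 3P.
2P: tangent at (65, 51): λ = (3·65² + 51)/(2·51) ≡ 63/35. 35⁻¹ ≡ 23 (mod 67), so λ ≡ 63·23 ≡ 42.
  x = λ² - 65 - 65 = 1764 - 130 ≡ 26; y = λ·(65 - 26) - 51 ≡ 46. → (26, 46)
3P: (26, 46) + (65, 51). λ = (51 - 46)/(65 - 26) ≡ 5/39 mod 67. 39⁻¹ ≡ 55 (mod 67), so λ ≡ 7.
  x = λ² - 26 - 65 = 49 - 91 ≡ 25; y = λ·(26 - 25) - 46 ≡ 28. → (25, 28)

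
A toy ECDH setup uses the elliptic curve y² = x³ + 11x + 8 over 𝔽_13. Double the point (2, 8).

tangent at (2, 8): λ = (3·2² + 11)/(2·8) ≡ 10/3. 3⁻¹ ≡ 9 (mod 13), so λ ≡ 10·9 ≡ 12.
  x = λ² - 2 - 2 = 144 - 4 ≡ 10; y = λ·(2 - 10) - 8 ≡ 0. → (10, 0)

(10, 0)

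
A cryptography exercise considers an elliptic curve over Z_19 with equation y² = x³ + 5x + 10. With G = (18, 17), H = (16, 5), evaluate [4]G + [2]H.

First 4G:
Double-and-add on 4 = (100)₂. Start with G = (18, 17) for the leading 1-bit.
double: tangent at (18, 17): λ = (3·18² + 5)/(2·17) ≡ 8/15. 15⁻¹ ≡ 14 (mod 19) since 15·14 = 210 ≡ 1, so λ ≡ 8·14 ≡ 17.
  x = λ² - 18 - 18 = 289 - 36 ≡ 6; y = λ·(18 - 6) - 17 ≡ 16. → (6, 16)
double: tangent at (6, 16): λ = (3·6² + 5)/(2·16) ≡ 18/13. 13⁻¹ ≡ 3 (mod 19), so λ ≡ 18·3 ≡ 16.
  x = λ² - 6 - 6 = 256 - 12 ≡ 16; y = λ·(6 - 16) - 16 ≡ 14. → (16, 14)
4G = (16, 14).
Next 2H:
Repeated addition: build up to 2H.
2H: tangent at (16, 5): λ = (3·16² + 5)/(2·5) ≡ 13/10. 10⁻¹ ≡ 2 (mod 19) since 10·2 = 20 ≡ 1, so λ ≡ 13·2 ≡ 7.
  x = λ² - 16 - 16 = 49 - 32 ≡ 17; y = λ·(16 - 17) - 5 ≡ 7. → (17, 7)
2H = (17, 7).
Finally 4G + 2H:
(16, 14) + (17, 7). λ = (7 - 14)/(17 - 16) ≡ 12/1 mod 19. 1⁻¹ ≡ 1 (mod 19) since 1·1 = 1 ≡ 1, so λ ≡ 12.
  x = λ² - 16 - 17 = 144 - 33 ≡ 16; y = λ·(16 - 16) - 14 ≡ 5. → (16, 5)

(16, 5)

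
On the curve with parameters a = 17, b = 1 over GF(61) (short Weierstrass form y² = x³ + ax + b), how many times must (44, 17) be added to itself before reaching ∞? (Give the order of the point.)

2P: tangent at (44, 17): λ = (3·44² + 17)/(2·17) ≡ 30/34. 34⁻¹ ≡ 9 (mod 61), so λ ≡ 30·9 ≡ 26.
  x = λ² - 44 - 44 = 676 - 88 ≡ 39; y = λ·(44 - 39) - 17 ≡ 52. → (39, 52)
3P: (39, 52) + (44, 17). λ = (17 - 52)/(44 - 39) ≡ 26/5 mod 61. 5⁻¹ ≡ 49 (mod 61) since 5·49 = 245 ≡ 1, so λ ≡ 54.
  x = λ² - 39 - 44 = 2916 - 83 ≡ 27; y = λ·(39 - 27) - 52 ≡ 47. → (27, 47)
4P: (27, 47) + (44, 17). λ = (17 - 47)/(44 - 27) ≡ 31/17 mod 61. 17⁻¹ ≡ 18 (mod 61) since 17·18 = 306 ≡ 1, so λ ≡ 9.
  x = λ² - 27 - 44 = 81 - 71 ≡ 10; y = λ·(27 - 10) - 47 ≡ 45. → (10, 45)
5P: (10, 45) + (44, 17). λ = (17 - 45)/(44 - 10) ≡ 33/34 mod 61. 34⁻¹ ≡ 9 (mod 61) since 34·9 = 306 ≡ 1, so λ ≡ 53.
  x = λ² - 10 - 44 = 2809 - 54 ≡ 10; y = λ·(10 - 10) - 45 ≡ 16. → (10, 16)
6P: (10, 16) + (44, 17). λ = (17 - 16)/(44 - 10) ≡ 1/34 mod 61. 34⁻¹ ≡ 9 (mod 61), so λ ≡ 9.
  x = λ² - 10 - 44 = 81 - 54 ≡ 27; y = λ·(10 - 27) - 16 ≡ 14. → (27, 14)
7P: (27, 14) + (44, 17). λ = (17 - 14)/(44 - 27) ≡ 3/17 mod 61. 17⁻¹ ≡ 18 (mod 61) since 17·18 = 306 ≡ 1, so λ ≡ 54.
  x = λ² - 27 - 44 = 2916 - 71 ≡ 39; y = λ·(27 - 39) - 14 ≡ 9. → (39, 9)
8P: (39, 9) + (44, 17). λ = (17 - 9)/(44 - 39) ≡ 8/5 mod 61. 5⁻¹ ≡ 49 (mod 61) since 5·49 = 245 ≡ 1, so λ ≡ 26.
  x = λ² - 39 - 44 = 676 - 83 ≡ 44; y = λ·(39 - 44) - 9 ≡ 44. → (44, 44)
9P: (44, 44) + (44, 17): same x and y₁ ≡ -y₂, so the sum is ∞.
9P = ∞, so the order is 9.

9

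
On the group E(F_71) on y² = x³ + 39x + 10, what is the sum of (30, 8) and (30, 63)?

O

The two points share x = 30 and their y-coordinates satisfy 8 + 63 ≡ 0 (mod 71), so they are inverses. Their sum is the point at infinity.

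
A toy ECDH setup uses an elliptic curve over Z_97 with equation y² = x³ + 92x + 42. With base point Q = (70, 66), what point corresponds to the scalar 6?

Double-and-add on 6 = (110)₂. Start with Q = (70, 66) for the leading 1-bit.
double: tangent at (70, 66): λ = (3·70² + 92)/(2·66) ≡ 48/35. 35⁻¹ ≡ 61 (mod 97), so λ ≡ 48·61 ≡ 18.
  x = λ² - 70 - 70 = 324 - 140 ≡ 87; y = λ·(70 - 87) - 66 ≡ 16. → (87, 16)
add Q: (87, 16) + (70, 66). λ = (66 - 16)/(70 - 87) ≡ 50/80 mod 97. 80⁻¹ ≡ 57 (mod 97) since 80·57 = 4560 ≡ 1, so λ ≡ 37.
  x = λ² - 87 - 70 = 1369 - 157 ≡ 48; y = λ·(87 - 48) - 16 ≡ 69. → (48, 69)
double: tangent at (48, 69): λ = (3·48² + 92)/(2·69) ≡ 20/41. 41⁻¹ ≡ 71 (mod 97), so λ ≡ 20·71 ≡ 62.
  x = λ² - 48 - 48 = 3844 - 96 ≡ 62; y = λ·(48 - 62) - 69 ≡ 33. → (62, 33)

(62, 33)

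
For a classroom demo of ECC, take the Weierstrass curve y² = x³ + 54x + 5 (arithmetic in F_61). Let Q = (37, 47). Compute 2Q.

tangent at (37, 47): λ = (3·37² + 54)/(2·47) ≡ 13/33. 33⁻¹ ≡ 37 (mod 61) since 33·37 = 1221 ≡ 1, so λ ≡ 13·37 ≡ 54.
  x = λ² - 37 - 37 = 2916 - 74 ≡ 36; y = λ·(37 - 36) - 47 ≡ 7. → (36, 7)

(36, 7)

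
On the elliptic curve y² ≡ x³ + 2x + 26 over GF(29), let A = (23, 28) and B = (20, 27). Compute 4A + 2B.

First 4A:
Repeated addition: build up to 4A.
2A: tangent at (23, 28): λ = (3·23² + 2)/(2·28) ≡ 23/27. 27⁻¹ ≡ 14 (mod 29) since 27·14 = 378 ≡ 1, so λ ≡ 23·14 ≡ 3.
  x = λ² - 23 - 23 = 9 - 46 ≡ 21; y = λ·(23 - 21) - 28 ≡ 7. → (21, 7)
3A: (21, 7) + (23, 28). λ = (28 - 7)/(23 - 21) ≡ 21/2 mod 29. 2⁻¹ ≡ 15 (mod 29) since 2·15 = 30 ≡ 1, so λ ≡ 25.
  x = λ² - 21 - 23 = 625 - 44 ≡ 1; y = λ·(21 - 1) - 7 ≡ 0. → (1, 0)
4A: (1, 0) + (23, 28). λ = (28 - 0)/(23 - 1) ≡ 28/22 mod 29. 22⁻¹ ≡ 4 (mod 29), so λ ≡ 25.
  x = λ² - 1 - 23 = 625 - 24 ≡ 21; y = λ·(1 - 21) - 0 ≡ 22. → (21, 22)
4A = (21, 22).
Next 2B:
Repeated addition: build up to 2B.
2B: tangent at (20, 27): λ = (3·20² + 2)/(2·27) ≡ 13/25. 25⁻¹ ≡ 7 (mod 29) since 25·7 = 175 ≡ 1, so λ ≡ 13·7 ≡ 4.
  x = λ² - 20 - 20 = 16 - 40 ≡ 5; y = λ·(20 - 5) - 27 ≡ 4. → (5, 4)
2B = (5, 4).
Finally 4A + 2B:
(21, 22) + (5, 4). λ = (4 - 22)/(5 - 21) ≡ 11/13 mod 29. 13⁻¹ ≡ 9 (mod 29), so λ ≡ 12.
  x = λ² - 21 - 5 = 144 - 26 ≡ 2; y = λ·(21 - 2) - 22 ≡ 3. → (2, 3)

(2, 3)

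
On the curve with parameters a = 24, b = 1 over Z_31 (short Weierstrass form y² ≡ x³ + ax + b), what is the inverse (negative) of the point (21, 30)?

-(21, 30) = (21, -30 mod 31) = (21, 1).

(21, 1)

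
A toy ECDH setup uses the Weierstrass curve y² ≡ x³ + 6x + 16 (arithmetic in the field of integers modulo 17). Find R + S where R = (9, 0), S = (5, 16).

(2, 6)

(9, 0) + (5, 16). λ = (16 - 0)/(5 - 9) ≡ 16/13 mod 17. 13⁻¹ ≡ 4 (mod 17) since 13·4 = 52 ≡ 1, so λ ≡ 13.
  x = λ² - 9 - 5 = 169 - 14 ≡ 2; y = λ·(9 - 2) - 0 ≡ 6. → (2, 6)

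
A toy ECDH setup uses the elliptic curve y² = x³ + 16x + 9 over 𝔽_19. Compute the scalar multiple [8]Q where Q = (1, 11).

(18, 7)

Double-and-add on 8 = (1000)₂. Start with Q = (1, 11) for the leading 1-bit.
double: tangent at (1, 11): λ = (3·1² + 16)/(2·11) ≡ 0/3. 3⁻¹ ≡ 13 (mod 19) since 3·13 = 39 ≡ 1, so λ ≡ 0·13 ≡ 0.
  x = λ² - 1 - 1 = 0 - 2 ≡ 17; y = λ·(1 - 17) - 11 ≡ 8. → (17, 8)
double: tangent at (17, 8): λ = (3·17² + 16)/(2·8) ≡ 9/16. 16⁻¹ ≡ 6 (mod 19), so λ ≡ 9·6 ≡ 16.
  x = λ² - 17 - 17 = 256 - 34 ≡ 13; y = λ·(17 - 13) - 8 ≡ 18. → (13, 18)
double: tangent at (13, 18): λ = (3·13² + 16)/(2·18) ≡ 10/17. 17⁻¹ ≡ 9 (mod 19), so λ ≡ 10·9 ≡ 14.
  x = λ² - 13 - 13 = 196 - 26 ≡ 18; y = λ·(13 - 18) - 18 ≡ 7. → (18, 7)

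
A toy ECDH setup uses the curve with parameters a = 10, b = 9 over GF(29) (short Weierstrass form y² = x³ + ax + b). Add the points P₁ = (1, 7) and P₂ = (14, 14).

(10, 6)

(1, 7) + (14, 14). λ = (14 - 7)/(14 - 1) ≡ 7/13 mod 29. 13⁻¹ ≡ 9 (mod 29), so λ ≡ 5.
  x = λ² - 1 - 14 = 25 - 15 ≡ 10; y = λ·(1 - 10) - 7 ≡ 6. → (10, 6)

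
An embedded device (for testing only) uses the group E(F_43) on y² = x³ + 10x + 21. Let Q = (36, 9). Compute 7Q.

(42, 28)

Repeated addition: build up to 7Q.
2Q: tangent at (36, 9): λ = (3·36² + 10)/(2·9) ≡ 28/18. 18⁻¹ ≡ 12 (mod 43), so λ ≡ 28·12 ≡ 35.
  x = λ² - 36 - 36 = 1225 - 72 ≡ 35; y = λ·(36 - 35) - 9 ≡ 26. → (35, 26)
3Q: (35, 26) + (36, 9). λ = (9 - 26)/(36 - 35) ≡ 26/1 mod 43. 1⁻¹ ≡ 1 (mod 43), so λ ≡ 26.
  x = λ² - 35 - 36 = 676 - 71 ≡ 3; y = λ·(35 - 3) - 26 ≡ 32. → (3, 32)
4Q: (3, 32) + (36, 9). λ = (9 - 32)/(36 - 3) ≡ 20/33 mod 43. 33⁻¹ ≡ 30 (mod 43), so λ ≡ 41.
  x = λ² - 3 - 36 = 1681 - 39 ≡ 8; y = λ·(3 - 8) - 32 ≡ 21. → (8, 21)
5Q: (8, 21) + (36, 9). λ = (9 - 21)/(36 - 8) ≡ 31/28 mod 43. 28⁻¹ ≡ 20 (mod 43), so λ ≡ 18.
  x = λ² - 8 - 36 = 324 - 44 ≡ 22; y = λ·(8 - 22) - 21 ≡ 28. → (22, 28)
6Q: (22, 28) + (36, 9). λ = (9 - 28)/(36 - 22) ≡ 24/14 mod 43. 14⁻¹ ≡ 40 (mod 43) since 14·40 = 560 ≡ 1, so λ ≡ 14.
  x = λ² - 22 - 36 = 196 - 58 ≡ 9; y = λ·(22 - 9) - 28 ≡ 25. → (9, 25)
7Q: (9, 25) + (36, 9). λ = (9 - 25)/(36 - 9) ≡ 27/27 mod 43. 27⁻¹ ≡ 8 (mod 43), so λ ≡ 1.
  x = λ² - 9 - 36 = 1 - 45 ≡ 42; y = λ·(9 - 42) - 25 ≡ 28. → (42, 28)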